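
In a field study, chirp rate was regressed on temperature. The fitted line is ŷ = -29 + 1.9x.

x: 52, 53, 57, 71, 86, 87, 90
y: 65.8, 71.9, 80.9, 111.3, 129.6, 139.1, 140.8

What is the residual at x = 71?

r = 5.4

ŷ = -29 + 1.9·71 = 105.9
r = 111.3 − 105.9 = 5.4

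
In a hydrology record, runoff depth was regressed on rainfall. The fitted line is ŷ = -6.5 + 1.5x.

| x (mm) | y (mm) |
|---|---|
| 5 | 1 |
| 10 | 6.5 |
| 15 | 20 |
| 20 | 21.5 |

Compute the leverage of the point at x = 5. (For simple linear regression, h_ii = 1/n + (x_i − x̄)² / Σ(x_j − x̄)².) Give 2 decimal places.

h = 0.70

x̄ = (5 + 10 + 15 + 20)/4 = 12.5
Σ(x − x̄)² = 56.25 + 6.25 + 6.25 + 56.25 = 125
h = 1/4 + (-7.5)²/125 = 0.25 + 0.45 = 0.70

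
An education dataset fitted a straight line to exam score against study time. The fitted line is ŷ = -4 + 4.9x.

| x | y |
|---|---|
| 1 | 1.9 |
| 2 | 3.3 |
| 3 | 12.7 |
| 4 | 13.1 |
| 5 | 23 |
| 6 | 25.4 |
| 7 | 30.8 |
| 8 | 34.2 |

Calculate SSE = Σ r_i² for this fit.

SSE = 25

x=1: ŷ = -4 + 4.9·1 = 0.9; r = 1.9 − 0.9 = 1
x=2: ŷ = -4 + 4.9·2 = 5.8; r = 3.3 − 5.8 = -2.5
x=3: ŷ = -4 + 4.9·3 = 10.7; r = 12.7 − 10.7 = 2
x=4: ŷ = -4 + 4.9·4 = 15.6; r = 13.1 − 15.6 = -2.5
x=5: ŷ = -4 + 4.9·5 = 20.5; r = 23 − 20.5 = 2.5
x=6: ŷ = -4 + 4.9·6 = 25.4; r = 25.4 − 25.4 = 0
x=7: ŷ = -4 + 4.9·7 = 30.3; r = 30.8 − 30.3 = 0.5
x=8: ŷ = -4 + 4.9·8 = 35.2; r = 34.2 − 35.2 = -1
SSE = 1 + 6.25 + 4 + 6.25 + 6.25 + 0 + 0.25 + 1 = 25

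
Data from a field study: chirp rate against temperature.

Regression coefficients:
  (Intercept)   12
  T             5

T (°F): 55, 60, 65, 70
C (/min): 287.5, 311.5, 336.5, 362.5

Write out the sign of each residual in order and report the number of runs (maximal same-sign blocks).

3 runs

T=55: ŷ = 12 + 5·55 = 287; e = 287.5 − 287 = 0.5
T=60: ŷ = 12 + 5·60 = 312; e = 311.5 − 312 = -0.5
T=65: ŷ = 12 + 5·65 = 337; e = 336.5 − 337 = -0.5
T=70: ŷ = 12 + 5·70 = 362; e = 362.5 − 362 = 0.5
Signs: + − − +
Runs: +×1, −×2, +×1 → 3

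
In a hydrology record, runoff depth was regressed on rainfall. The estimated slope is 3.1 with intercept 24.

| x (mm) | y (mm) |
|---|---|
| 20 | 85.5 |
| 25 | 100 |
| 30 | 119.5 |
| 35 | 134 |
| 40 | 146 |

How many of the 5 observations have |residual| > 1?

x=20: ŷ = 24 + 3.1·20 = 86; r = 85.5 − 86 = -0.5
x=25: ŷ = 24 + 3.1·25 = 101.5; r = 100 − 101.5 = -1.5
x=30: ŷ = 24 + 3.1·30 = 117; r = 119.5 − 117 = 2.5
x=35: ŷ = 24 + 3.1·35 = 132.5; r = 134 − 132.5 = 1.5
x=40: ŷ = 24 + 3.1·40 = 148; r = 146 − 148 = -2
|r| > 1: x=25 (|r|=1.5), x=30 (|r|=2.5), x=35 (|r|=1.5), x=40 (|r|=2) → 4

4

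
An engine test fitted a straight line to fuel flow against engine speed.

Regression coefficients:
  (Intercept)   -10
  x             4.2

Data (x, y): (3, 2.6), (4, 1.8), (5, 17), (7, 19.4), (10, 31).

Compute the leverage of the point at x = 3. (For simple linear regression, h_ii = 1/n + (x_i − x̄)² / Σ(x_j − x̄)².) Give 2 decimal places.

x̄ = (3 + 4 + 5 + 7 + 10)/5 = 5.8
Σ(x − x̄)² = 7.84 + 3.24 + 0.64 + 1.44 + 17.64 = 30.8
h = 1/5 + (-2.8)²/30.8 = 0.2 + 0.254545 = 0.45

h = 0.45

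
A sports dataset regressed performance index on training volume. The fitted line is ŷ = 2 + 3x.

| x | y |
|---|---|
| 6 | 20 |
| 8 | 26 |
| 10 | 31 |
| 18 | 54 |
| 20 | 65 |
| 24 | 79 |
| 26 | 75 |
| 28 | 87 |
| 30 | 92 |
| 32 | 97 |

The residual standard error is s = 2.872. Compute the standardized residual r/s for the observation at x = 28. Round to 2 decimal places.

0.35

ŷ = 2 + 3·28 = 86
r = 87 − 86 = 1
r/s = 1 / 2.872 = 0.35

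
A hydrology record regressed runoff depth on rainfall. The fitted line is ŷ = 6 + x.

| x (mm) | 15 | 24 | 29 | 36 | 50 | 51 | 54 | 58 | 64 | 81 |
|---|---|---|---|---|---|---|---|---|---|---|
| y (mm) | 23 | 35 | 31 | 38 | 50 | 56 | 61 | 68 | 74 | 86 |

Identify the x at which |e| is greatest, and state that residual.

x = 50, e = -6

x=15: ŷ = 6 + 15 = 21; e = 23 − 21 = 2
x=24: ŷ = 6 + 24 = 30; e = 35 − 30 = 5
x=29: ŷ = 6 + 29 = 35; e = 31 − 35 = -4
x=36: ŷ = 6 + 36 = 42; e = 38 − 42 = -4
x=50: ŷ = 6 + 50 = 56; e = 50 − 56 = -6
x=51: ŷ = 6 + 51 = 57; e = 56 − 57 = -1
x=54: ŷ = 6 + 54 = 60; e = 61 − 60 = 1
x=58: ŷ = 6 + 58 = 64; e = 68 − 64 = 4
x=64: ŷ = 6 + 64 = 70; e = 74 − 70 = 4
x=81: ŷ = 6 + 81 = 87; e = 86 − 87 = -1
Largest |e| is 6 at x = 50, residual -6.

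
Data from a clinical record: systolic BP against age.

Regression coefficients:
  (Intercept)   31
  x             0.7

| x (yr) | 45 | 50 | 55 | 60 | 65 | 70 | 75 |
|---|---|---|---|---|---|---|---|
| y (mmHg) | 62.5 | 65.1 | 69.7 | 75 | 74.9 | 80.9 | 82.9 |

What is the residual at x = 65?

r = -1.6

ŷ = 31 + 0.7·65 = 76.5
r = 74.9 − 76.5 = -1.6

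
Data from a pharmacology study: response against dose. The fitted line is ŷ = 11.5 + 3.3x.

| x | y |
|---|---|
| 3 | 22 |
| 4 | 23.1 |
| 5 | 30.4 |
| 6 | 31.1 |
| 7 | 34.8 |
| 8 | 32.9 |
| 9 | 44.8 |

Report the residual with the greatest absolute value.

e = -5

x=3: ŷ = 11.5 + 3.3·3 = 21.4; e = 22 − 21.4 = 0.6
x=4: ŷ = 11.5 + 3.3·4 = 24.7; e = 23.1 − 24.7 = -1.6
x=5: ŷ = 11.5 + 3.3·5 = 28; e = 30.4 − 28 = 2.4
x=6: ŷ = 11.5 + 3.3·6 = 31.3; e = 31.1 − 31.3 = -0.2
x=7: ŷ = 11.5 + 3.3·7 = 34.6; e = 34.8 − 34.6 = 0.2
x=8: ŷ = 11.5 + 3.3·8 = 37.9; e = 32.9 − 37.9 = -5
x=9: ŷ = 11.5 + 3.3·9 = 41.2; e = 44.8 − 41.2 = 3.6
Largest |e| is 5 at x = 8, residual -5.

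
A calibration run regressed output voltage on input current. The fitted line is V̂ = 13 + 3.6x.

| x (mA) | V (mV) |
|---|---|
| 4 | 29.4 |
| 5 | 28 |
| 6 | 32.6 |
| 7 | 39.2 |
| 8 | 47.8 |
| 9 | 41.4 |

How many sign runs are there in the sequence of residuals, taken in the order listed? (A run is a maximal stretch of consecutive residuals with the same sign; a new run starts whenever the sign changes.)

4 runs

x=4: V̂ = 13 + 3.6·4 = 27.4; e = 29.4 − 27.4 = 2
x=5: V̂ = 13 + 3.6·5 = 31; e = 28 − 31 = -3
x=6: V̂ = 13 + 3.6·6 = 34.6; e = 32.6 − 34.6 = -2
x=7: V̂ = 13 + 3.6·7 = 38.2; e = 39.2 − 38.2 = 1
x=8: V̂ = 13 + 3.6·8 = 41.8; e = 47.8 − 41.8 = 6
x=9: V̂ = 13 + 3.6·9 = 45.4; e = 41.4 − 45.4 = -4
Signs: + − − + + −
Runs: +×1, −×2, +×2, −×1 → 4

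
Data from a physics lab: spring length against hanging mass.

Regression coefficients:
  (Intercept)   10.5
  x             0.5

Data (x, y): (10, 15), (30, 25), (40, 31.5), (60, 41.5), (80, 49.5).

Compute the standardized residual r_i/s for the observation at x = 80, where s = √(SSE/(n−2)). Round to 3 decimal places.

x=10: ŷ = 10.5 + 0.5·10 = 15.5; r = 15 − 15.5 = -0.5
x=30: ŷ = 10.5 + 0.5·30 = 25.5; r = 25 − 25.5 = -0.5
x=40: ŷ = 10.5 + 0.5·40 = 30.5; r = 31.5 − 30.5 = 1
x=60: ŷ = 10.5 + 0.5·60 = 40.5; r = 41.5 − 40.5 = 1
x=80: ŷ = 10.5 + 0.5·80 = 50.5; r = 49.5 − 50.5 = -1
SSE = 0.25 + 0.25 + 1 + 1 + 1 = 3.5
s = √(3.5/3) = 1.08012
r/s = -1 / 1.08012 = -0.926

-0.926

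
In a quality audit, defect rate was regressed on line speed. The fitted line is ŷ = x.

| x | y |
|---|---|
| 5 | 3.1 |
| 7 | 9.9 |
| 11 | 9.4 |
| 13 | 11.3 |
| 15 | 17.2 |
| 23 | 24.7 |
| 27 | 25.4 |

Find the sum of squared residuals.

x=5: ŷ = 5 = 5; e = 3.1 − 5 = -1.9
x=7: ŷ = 7 = 7; e = 9.9 − 7 = 2.9
x=11: ŷ = 11 = 11; e = 9.4 − 11 = -1.6
x=13: ŷ = 13 = 13; e = 11.3 − 13 = -1.7
x=15: ŷ = 15 = 15; e = 17.2 − 15 = 2.2
x=23: ŷ = 23 = 23; e = 24.7 − 23 = 1.7
x=27: ŷ = 27 = 27; e = 25.4 − 27 = -1.6
SSE = 3.61 + 8.41 + 2.56 + 2.89 + 4.84 + 2.89 + 2.56 = 27.76

SSE = 27.76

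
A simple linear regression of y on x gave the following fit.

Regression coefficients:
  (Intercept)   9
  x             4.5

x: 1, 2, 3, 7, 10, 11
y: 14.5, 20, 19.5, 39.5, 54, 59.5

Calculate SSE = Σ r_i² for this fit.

x=1: ŷ = 9 + 4.5·1 = 13.5; r = 14.5 − 13.5 = 1
x=2: ŷ = 9 + 4.5·2 = 18; r = 20 − 18 = 2
x=3: ŷ = 9 + 4.5·3 = 22.5; r = 19.5 − 22.5 = -3
x=7: ŷ = 9 + 4.5·7 = 40.5; r = 39.5 − 40.5 = -1
x=10: ŷ = 9 + 4.5·10 = 54; r = 54 − 54 = 0
x=11: ŷ = 9 + 4.5·11 = 58.5; r = 59.5 − 58.5 = 1
SSE = 1 + 4 + 9 + 1 + 0 + 1 = 16

SSE = 16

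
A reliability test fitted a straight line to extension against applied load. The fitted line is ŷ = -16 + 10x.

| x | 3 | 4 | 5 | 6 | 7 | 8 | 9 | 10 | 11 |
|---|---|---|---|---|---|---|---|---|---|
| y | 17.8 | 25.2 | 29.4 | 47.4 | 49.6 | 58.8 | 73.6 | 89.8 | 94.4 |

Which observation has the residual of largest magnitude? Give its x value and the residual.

x=3: ŷ = -16 + 10·3 = 14; r = 17.8 − 14 = 3.8
x=4: ŷ = -16 + 10·4 = 24; r = 25.2 − 24 = 1.2
x=5: ŷ = -16 + 10·5 = 34; r = 29.4 − 34 = -4.6
x=6: ŷ = -16 + 10·6 = 44; r = 47.4 − 44 = 3.4
x=7: ŷ = -16 + 10·7 = 54; r = 49.6 − 54 = -4.4
x=8: ŷ = -16 + 10·8 = 64; r = 58.8 − 64 = -5.2
x=9: ŷ = -16 + 10·9 = 74; r = 73.6 − 74 = -0.4
x=10: ŷ = -16 + 10·10 = 84; r = 89.8 − 84 = 5.8
x=11: ŷ = -16 + 10·11 = 94; r = 94.4 − 94 = 0.4
Largest |r| is 5.8 at x = 10, residual 5.8.

x = 10, r = 5.8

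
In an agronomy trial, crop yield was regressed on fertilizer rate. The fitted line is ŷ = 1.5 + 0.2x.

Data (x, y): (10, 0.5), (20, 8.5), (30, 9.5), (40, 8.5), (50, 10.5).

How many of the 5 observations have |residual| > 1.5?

3

x=10: ŷ = 1.5 + 0.2·10 = 3.5; r = 0.5 − 3.5 = -3
x=20: ŷ = 1.5 + 0.2·20 = 5.5; r = 8.5 − 5.5 = 3
x=30: ŷ = 1.5 + 0.2·30 = 7.5; r = 9.5 − 7.5 = 2
x=40: ŷ = 1.5 + 0.2·40 = 9.5; r = 8.5 − 9.5 = -1
x=50: ŷ = 1.5 + 0.2·50 = 11.5; r = 10.5 − 11.5 = -1
|r| > 1.5: x=10 (|r|=3), x=20 (|r|=3), x=30 (|r|=2) → 3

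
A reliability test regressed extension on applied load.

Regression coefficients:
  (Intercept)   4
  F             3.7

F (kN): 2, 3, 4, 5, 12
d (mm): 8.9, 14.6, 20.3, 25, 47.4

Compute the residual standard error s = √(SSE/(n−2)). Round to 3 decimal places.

F=2: ŷ = 4 + 3.7·2 = 11.4; e = 8.9 − 11.4 = -2.5
F=3: ŷ = 4 + 3.7·3 = 15.1; e = 14.6 − 15.1 = -0.5
F=4: ŷ = 4 + 3.7·4 = 18.8; e = 20.3 − 18.8 = 1.5
F=5: ŷ = 4 + 3.7·5 = 22.5; e = 25 − 22.5 = 2.5
F=12: ŷ = 4 + 3.7·12 = 48.4; e = 47.4 − 48.4 = -1
SSE = 6.25 + 0.25 + 2.25 + 6.25 + 1 = 16
s = √(16/3) = √5.33333 ≈ 2.309

s = 2.309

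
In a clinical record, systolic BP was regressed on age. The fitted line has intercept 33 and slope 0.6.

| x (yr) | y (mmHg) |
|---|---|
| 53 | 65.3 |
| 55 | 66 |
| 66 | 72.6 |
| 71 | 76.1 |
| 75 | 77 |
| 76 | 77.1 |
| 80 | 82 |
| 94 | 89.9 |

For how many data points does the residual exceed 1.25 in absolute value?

1

x=53: ŷ = 33 + 0.6·53 = 64.8; r = 65.3 − 64.8 = 0.5
x=55: ŷ = 33 + 0.6·55 = 66; r = 66 − 66 = 0
x=66: ŷ = 33 + 0.6·66 = 72.6; r = 72.6 − 72.6 = 0
x=71: ŷ = 33 + 0.6·71 = 75.6; r = 76.1 − 75.6 = 0.5
x=75: ŷ = 33 + 0.6·75 = 78; r = 77 − 78 = -1
x=76: ŷ = 33 + 0.6·76 = 78.6; r = 77.1 − 78.6 = -1.5
x=80: ŷ = 33 + 0.6·80 = 81; r = 82 − 81 = 1
x=94: ŷ = 33 + 0.6·94 = 89.4; r = 89.9 − 89.4 = 0.5
|r| > 1.25: x=76 (|r|=1.5) → 1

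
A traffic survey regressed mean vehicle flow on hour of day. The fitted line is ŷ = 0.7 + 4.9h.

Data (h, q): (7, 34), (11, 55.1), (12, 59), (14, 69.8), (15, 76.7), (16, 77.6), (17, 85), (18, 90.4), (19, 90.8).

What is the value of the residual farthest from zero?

h=7: ŷ = 0.7 + 4.9·7 = 35; r = 34 − 35 = -1
h=11: ŷ = 0.7 + 4.9·11 = 54.6; r = 55.1 − 54.6 = 0.5
h=12: ŷ = 0.7 + 4.9·12 = 59.5; r = 59 − 59.5 = -0.5
h=14: ŷ = 0.7 + 4.9·14 = 69.3; r = 69.8 − 69.3 = 0.5
h=15: ŷ = 0.7 + 4.9·15 = 74.2; r = 76.7 − 74.2 = 2.5
h=16: ŷ = 0.7 + 4.9·16 = 79.1; r = 77.6 − 79.1 = -1.5
h=17: ŷ = 0.7 + 4.9·17 = 84; r = 85 − 84 = 1
h=18: ŷ = 0.7 + 4.9·18 = 88.9; r = 90.4 − 88.9 = 1.5
h=19: ŷ = 0.7 + 4.9·19 = 93.8; r = 90.8 − 93.8 = -3
Largest |r| is 3 at h = 19, residual -3.

r = -3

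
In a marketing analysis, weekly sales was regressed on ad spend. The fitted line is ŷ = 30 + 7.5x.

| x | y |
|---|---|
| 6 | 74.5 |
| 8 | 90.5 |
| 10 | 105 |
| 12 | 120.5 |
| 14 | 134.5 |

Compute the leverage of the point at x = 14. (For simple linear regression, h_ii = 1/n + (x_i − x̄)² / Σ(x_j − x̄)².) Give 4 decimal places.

x̄ = (6 + 8 + 10 + 12 + 14)/5 = 10
Σ(x − x̄)² = 16 + 4 + 0 + 4 + 16 = 40
h = 1/5 + (4)²/40 = 0.2 + 0.4 = 0.6000

h = 0.6000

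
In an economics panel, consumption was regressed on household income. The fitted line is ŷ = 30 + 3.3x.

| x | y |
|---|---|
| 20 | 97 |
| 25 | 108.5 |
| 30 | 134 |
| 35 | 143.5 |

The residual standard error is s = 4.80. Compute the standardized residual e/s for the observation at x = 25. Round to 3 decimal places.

ŷ = 30 + 3.3·25 = 112.5
e = 108.5 − 112.5 = -4
e/s = -4 / 4.80 = -0.833

-0.833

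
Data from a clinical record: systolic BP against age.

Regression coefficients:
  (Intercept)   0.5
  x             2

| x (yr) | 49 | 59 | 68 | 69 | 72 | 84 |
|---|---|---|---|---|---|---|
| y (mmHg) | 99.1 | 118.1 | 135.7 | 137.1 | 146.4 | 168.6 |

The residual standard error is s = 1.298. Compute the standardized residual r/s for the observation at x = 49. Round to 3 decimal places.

ŷ = 0.5 + 2·49 = 98.5
r = 99.1 − 98.5 = 0.6
r/s = 0.6 / 1.298 = 0.462

0.462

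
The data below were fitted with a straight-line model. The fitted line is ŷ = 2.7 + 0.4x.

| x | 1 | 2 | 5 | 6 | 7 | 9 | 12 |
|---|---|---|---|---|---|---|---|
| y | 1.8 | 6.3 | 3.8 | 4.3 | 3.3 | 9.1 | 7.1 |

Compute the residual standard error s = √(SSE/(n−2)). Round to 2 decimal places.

s = 2.18

x=1: ŷ = 2.7 + 0.4·1 = 3.1; e = 1.8 − 3.1 = -1.3
x=2: ŷ = 2.7 + 0.4·2 = 3.5; e = 6.3 − 3.5 = 2.8
x=5: ŷ = 2.7 + 0.4·5 = 4.7; e = 3.8 − 4.7 = -0.9
x=6: ŷ = 2.7 + 0.4·6 = 5.1; e = 4.3 − 5.1 = -0.8
x=7: ŷ = 2.7 + 0.4·7 = 5.5; e = 3.3 − 5.5 = -2.2
x=9: ŷ = 2.7 + 0.4·9 = 6.3; e = 9.1 − 6.3 = 2.8
x=12: ŷ = 2.7 + 0.4·12 = 7.5; e = 7.1 − 7.5 = -0.4
SSE = 1.69 + 7.84 + 0.81 + 0.64 + 4.84 + 7.84 + 0.16 = 23.82
s = √(23.82/5) = √4.764 ≈ 2.18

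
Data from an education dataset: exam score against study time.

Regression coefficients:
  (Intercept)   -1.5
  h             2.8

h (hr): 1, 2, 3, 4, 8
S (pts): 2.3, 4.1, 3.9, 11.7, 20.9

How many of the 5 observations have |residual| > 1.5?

2

h=1: Ŝ = -1.5 + 2.8·1 = 1.3; e = 2.3 − 1.3 = 1
h=2: Ŝ = -1.5 + 2.8·2 = 4.1; e = 4.1 − 4.1 = 0
h=3: Ŝ = -1.5 + 2.8·3 = 6.9; e = 3.9 − 6.9 = -3
h=4: Ŝ = -1.5 + 2.8·4 = 9.7; e = 11.7 − 9.7 = 2
h=8: Ŝ = -1.5 + 2.8·8 = 20.9; e = 20.9 − 20.9 = 0
|e| > 1.5: h=3 (|e|=3), h=4 (|e|=2) → 2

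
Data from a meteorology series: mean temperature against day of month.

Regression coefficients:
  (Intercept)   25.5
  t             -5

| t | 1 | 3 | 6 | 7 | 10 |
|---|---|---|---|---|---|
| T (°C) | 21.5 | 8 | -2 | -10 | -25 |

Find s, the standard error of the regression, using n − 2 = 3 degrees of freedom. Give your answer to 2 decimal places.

t=1: ŷ = 25.5 − 5·1 = 20.5; r = 21.5 − 20.5 = 1
t=3: ŷ = 25.5 − 5·3 = 10.5; r = 8 − 10.5 = -2.5
t=6: ŷ = 25.5 − 5·6 = -4.5; r = -2 − (-4.5) = 2.5
t=7: ŷ = 25.5 − 5·7 = -9.5; r = -10 − (-9.5) = -0.5
t=10: ŷ = 25.5 − 5·10 = -24.5; r = -25 − (-24.5) = -0.5
SSE = 1 + 6.25 + 6.25 + 0.25 + 0.25 = 14
s = √(14/3) = √4.66667 ≈ 2.16

s = 2.16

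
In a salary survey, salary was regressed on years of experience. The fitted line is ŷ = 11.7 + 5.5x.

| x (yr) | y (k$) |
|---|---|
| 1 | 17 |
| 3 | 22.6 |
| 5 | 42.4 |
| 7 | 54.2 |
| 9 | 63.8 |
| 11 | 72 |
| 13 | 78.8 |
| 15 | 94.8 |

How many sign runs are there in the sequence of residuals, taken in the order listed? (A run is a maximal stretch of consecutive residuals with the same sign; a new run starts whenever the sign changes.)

4 runs

x=1: ŷ = 11.7 + 5.5·1 = 17.2; e = 17 − 17.2 = -0.2
x=3: ŷ = 11.7 + 5.5·3 = 28.2; e = 22.6 − 28.2 = -5.6
x=5: ŷ = 11.7 + 5.5·5 = 39.2; e = 42.4 − 39.2 = 3.2
x=7: ŷ = 11.7 + 5.5·7 = 50.2; e = 54.2 − 50.2 = 4
x=9: ŷ = 11.7 + 5.5·9 = 61.2; e = 63.8 − 61.2 = 2.6
x=11: ŷ = 11.7 + 5.5·11 = 72.2; e = 72 − 72.2 = -0.2
x=13: ŷ = 11.7 + 5.5·13 = 83.2; e = 78.8 − 83.2 = -4.4
x=15: ŷ = 11.7 + 5.5·15 = 94.2; e = 94.8 − 94.2 = 0.6
Signs: − − + + + − − +
Runs: −×2, +×3, −×2, +×1 → 4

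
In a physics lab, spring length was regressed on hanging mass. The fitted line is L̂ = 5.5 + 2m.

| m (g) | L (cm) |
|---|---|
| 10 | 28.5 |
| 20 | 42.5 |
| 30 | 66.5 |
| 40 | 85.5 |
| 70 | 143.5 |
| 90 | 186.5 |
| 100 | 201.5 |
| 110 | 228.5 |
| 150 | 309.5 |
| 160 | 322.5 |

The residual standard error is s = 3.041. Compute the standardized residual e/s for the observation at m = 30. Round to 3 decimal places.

L̂ = 5.5 + 2·30 = 65.5
e = 66.5 − 65.5 = 1
e/s = 1 / 3.041 = 0.329

0.329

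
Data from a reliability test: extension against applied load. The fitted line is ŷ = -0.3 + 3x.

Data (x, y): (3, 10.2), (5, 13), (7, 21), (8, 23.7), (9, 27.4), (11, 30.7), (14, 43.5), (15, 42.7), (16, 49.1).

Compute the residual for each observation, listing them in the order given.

x=3: ŷ = -0.3 + 3·3 = 8.7; r = 10.2 − 8.7 = 1.5
x=5: ŷ = -0.3 + 3·5 = 14.7; r = 13 − 14.7 = -1.7
x=7: ŷ = -0.3 + 3·7 = 20.7; r = 21 − 20.7 = 0.3
x=8: ŷ = -0.3 + 3·8 = 23.7; r = 23.7 − 23.7 = 0
x=9: ŷ = -0.3 + 3·9 = 26.7; r = 27.4 − 26.7 = 0.7
x=11: ŷ = -0.3 + 3·11 = 32.7; r = 30.7 − 32.7 = -2
x=14: ŷ = -0.3 + 3·14 = 41.7; r = 43.5 − 41.7 = 1.8
x=15: ŷ = -0.3 + 3·15 = 44.7; r = 42.7 − 44.7 = -2
x=16: ŷ = -0.3 + 3·16 = 47.7; r = 49.1 − 47.7 = 1.4

1.5, -1.7, 0.3, 0, 0.7, -2, 1.8, -2, 1.4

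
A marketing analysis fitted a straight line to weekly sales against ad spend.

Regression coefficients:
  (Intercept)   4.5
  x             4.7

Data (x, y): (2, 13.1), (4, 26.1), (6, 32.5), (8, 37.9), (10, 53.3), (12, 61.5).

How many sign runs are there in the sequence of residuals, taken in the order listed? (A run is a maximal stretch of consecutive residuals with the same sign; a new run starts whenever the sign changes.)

4 runs

x=2: ŷ = 4.5 + 4.7·2 = 13.9; r = 13.1 − 13.9 = -0.8
x=4: ŷ = 4.5 + 4.7·4 = 23.3; r = 26.1 − 23.3 = 2.8
x=6: ŷ = 4.5 + 4.7·6 = 32.7; r = 32.5 − 32.7 = -0.2
x=8: ŷ = 4.5 + 4.7·8 = 42.1; r = 37.9 − 42.1 = -4.2
x=10: ŷ = 4.5 + 4.7·10 = 51.5; r = 53.3 − 51.5 = 1.8
x=12: ŷ = 4.5 + 4.7·12 = 60.9; r = 61.5 − 60.9 = 0.6
Signs: − + − − + +
Runs: −×1, +×1, −×2, +×2 → 4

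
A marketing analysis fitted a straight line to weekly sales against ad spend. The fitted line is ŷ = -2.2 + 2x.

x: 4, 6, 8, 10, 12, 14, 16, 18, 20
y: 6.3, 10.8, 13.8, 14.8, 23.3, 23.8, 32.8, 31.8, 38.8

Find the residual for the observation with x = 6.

r = 1

ŷ = -2.2 + 2·6 = 9.8
r = 10.8 − 9.8 = 1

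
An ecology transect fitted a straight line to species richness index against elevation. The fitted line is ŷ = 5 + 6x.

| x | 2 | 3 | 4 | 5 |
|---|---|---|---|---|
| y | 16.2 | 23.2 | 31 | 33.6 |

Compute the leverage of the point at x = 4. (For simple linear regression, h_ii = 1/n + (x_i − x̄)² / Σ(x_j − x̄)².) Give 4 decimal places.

h = 0.3000

x̄ = (2 + 3 + 4 + 5)/4 = 3.5
Σ(x − x̄)² = 2.25 + 0.25 + 0.25 + 2.25 = 5
h = 1/4 + (0.5)²/5 = 0.25 + 0.05 = 0.3000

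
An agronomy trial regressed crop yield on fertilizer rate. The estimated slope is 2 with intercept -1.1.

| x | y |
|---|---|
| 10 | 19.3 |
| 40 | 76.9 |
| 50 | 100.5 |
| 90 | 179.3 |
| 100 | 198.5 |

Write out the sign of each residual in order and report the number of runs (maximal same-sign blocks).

4 runs

x=10: ŷ = -1.1 + 2·10 = 18.9; r = 19.3 − 18.9 = 0.4
x=40: ŷ = -1.1 + 2·40 = 78.9; r = 76.9 − 78.9 = -2
x=50: ŷ = -1.1 + 2·50 = 98.9; r = 100.5 − 98.9 = 1.6
x=90: ŷ = -1.1 + 2·90 = 178.9; r = 179.3 − 178.9 = 0.4
x=100: ŷ = -1.1 + 2·100 = 198.9; r = 198.5 − 198.9 = -0.4
Signs: + − + + −
Runs: +×1, −×1, +×2, −×1 → 4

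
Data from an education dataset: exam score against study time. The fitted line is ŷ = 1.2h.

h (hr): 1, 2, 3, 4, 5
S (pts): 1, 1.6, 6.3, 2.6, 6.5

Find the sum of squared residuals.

h=1: ŷ = 1.2·1 = 1.2; r = 1 − 1.2 = -0.2
h=2: ŷ = 1.2·2 = 2.4; r = 1.6 − 2.4 = -0.8
h=3: ŷ = 1.2·3 = 3.6; r = 6.3 − 3.6 = 2.7
h=4: ŷ = 1.2·4 = 4.8; r = 2.6 − 4.8 = -2.2
h=5: ŷ = 1.2·5 = 6; r = 6.5 − 6 = 0.5
SSE = 0.04 + 0.64 + 7.29 + 4.84 + 0.25 = 13.06

SSE = 13.06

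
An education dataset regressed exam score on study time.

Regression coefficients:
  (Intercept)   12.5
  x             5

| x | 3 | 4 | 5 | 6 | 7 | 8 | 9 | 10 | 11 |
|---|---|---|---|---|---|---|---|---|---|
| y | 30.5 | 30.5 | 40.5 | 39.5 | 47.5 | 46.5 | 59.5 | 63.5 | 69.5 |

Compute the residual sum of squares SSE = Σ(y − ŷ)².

x=3: ŷ = 12.5 + 5·3 = 27.5; r = 30.5 − 27.5 = 3
x=4: ŷ = 12.5 + 5·4 = 32.5; r = 30.5 − 32.5 = -2
x=5: ŷ = 12.5 + 5·5 = 37.5; r = 40.5 − 37.5 = 3
x=6: ŷ = 12.5 + 5·6 = 42.5; r = 39.5 − 42.5 = -3
x=7: ŷ = 12.5 + 5·7 = 47.5; r = 47.5 − 47.5 = 0
x=8: ŷ = 12.5 + 5·8 = 52.5; r = 46.5 − 52.5 = -6
x=9: ŷ = 12.5 + 5·9 = 57.5; r = 59.5 − 57.5 = 2
x=10: ŷ = 12.5 + 5·10 = 62.5; r = 63.5 − 62.5 = 1
x=11: ŷ = 12.5 + 5·11 = 67.5; r = 69.5 − 67.5 = 2
SSE = 9 + 4 + 9 + 9 + 0 + 36 + 4 + 1 + 4 = 76

SSE = 76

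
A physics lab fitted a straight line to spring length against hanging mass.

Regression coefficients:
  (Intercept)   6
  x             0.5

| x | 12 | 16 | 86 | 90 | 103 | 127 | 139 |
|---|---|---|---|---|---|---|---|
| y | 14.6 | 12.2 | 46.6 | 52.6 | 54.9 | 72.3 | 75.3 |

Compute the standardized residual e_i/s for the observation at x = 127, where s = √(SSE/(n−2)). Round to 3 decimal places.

1.091

x=12: ŷ = 6 + 0.5·12 = 12; e = 14.6 − 12 = 2.6
x=16: ŷ = 6 + 0.5·16 = 14; e = 12.2 − 14 = -1.8
x=86: ŷ = 6 + 0.5·86 = 49; e = 46.6 − 49 = -2.4
x=90: ŷ = 6 + 0.5·90 = 51; e = 52.6 − 51 = 1.6
x=103: ŷ = 6 + 0.5·103 = 57.5; e = 54.9 − 57.5 = -2.6
x=127: ŷ = 6 + 0.5·127 = 69.5; e = 72.3 − 69.5 = 2.8
x=139: ŷ = 6 + 0.5·139 = 75.5; e = 75.3 − 75.5 = -0.2
SSE = 6.76 + 3.24 + 5.76 + 2.56 + 6.76 + 7.84 + 0.04 = 32.96
s = √(32.96/5) = 2.56749
e/s = 2.8 / 2.56749 = 1.091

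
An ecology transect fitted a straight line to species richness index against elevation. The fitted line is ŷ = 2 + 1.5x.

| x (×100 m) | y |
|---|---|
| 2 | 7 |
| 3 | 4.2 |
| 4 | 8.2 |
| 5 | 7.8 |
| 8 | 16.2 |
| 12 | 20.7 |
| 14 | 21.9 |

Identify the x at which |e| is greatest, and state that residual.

x=2: ŷ = 2 + 1.5·2 = 5; e = 7 − 5 = 2
x=3: ŷ = 2 + 1.5·3 = 6.5; e = 4.2 − 6.5 = -2.3
x=4: ŷ = 2 + 1.5·4 = 8; e = 8.2 − 8 = 0.2
x=5: ŷ = 2 + 1.5·5 = 9.5; e = 7.8 − 9.5 = -1.7
x=8: ŷ = 2 + 1.5·8 = 14; e = 16.2 − 14 = 2.2
x=12: ŷ = 2 + 1.5·12 = 20; e = 20.7 − 20 = 0.7
x=14: ŷ = 2 + 1.5·14 = 23; e = 21.9 − 23 = -1.1
Largest |e| is 2.3 at x = 3, residual -2.3.

x = 3, e = -2.3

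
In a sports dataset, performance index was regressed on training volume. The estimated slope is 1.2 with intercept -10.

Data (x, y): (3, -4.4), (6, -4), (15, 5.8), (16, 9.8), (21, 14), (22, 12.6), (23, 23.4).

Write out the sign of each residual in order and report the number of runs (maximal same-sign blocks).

x=3: ŷ = -10 + 1.2·3 = -6.4; e = -4.4 − (-6.4) = 2
x=6: ŷ = -10 + 1.2·6 = -2.8; e = -4 − (-2.8) = -1.2
x=15: ŷ = -10 + 1.2·15 = 8; e = 5.8 − 8 = -2.2
x=16: ŷ = -10 + 1.2·16 = 9.2; e = 9.8 − 9.2 = 0.6
x=21: ŷ = -10 + 1.2·21 = 15.2; e = 14 − 15.2 = -1.2
x=22: ŷ = -10 + 1.2·22 = 16.4; e = 12.6 − 16.4 = -3.8
x=23: ŷ = -10 + 1.2·23 = 17.6; e = 23.4 − 17.6 = 5.8
Signs: + − − + − − +
Runs: +×1, −×2, +×1, −×2, +×1 → 5

5 runs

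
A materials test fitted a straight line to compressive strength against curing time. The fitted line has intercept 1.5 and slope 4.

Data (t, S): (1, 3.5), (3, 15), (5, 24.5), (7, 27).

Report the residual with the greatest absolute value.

e = 3

t=1: ŷ = 1.5 + 4·1 = 5.5; e = 3.5 − 5.5 = -2
t=3: ŷ = 1.5 + 4·3 = 13.5; e = 15 − 13.5 = 1.5
t=5: ŷ = 1.5 + 4·5 = 21.5; e = 24.5 − 21.5 = 3
t=7: ŷ = 1.5 + 4·7 = 29.5; e = 27 − 29.5 = -2.5
Largest |e| is 3 at t = 5, residual 3.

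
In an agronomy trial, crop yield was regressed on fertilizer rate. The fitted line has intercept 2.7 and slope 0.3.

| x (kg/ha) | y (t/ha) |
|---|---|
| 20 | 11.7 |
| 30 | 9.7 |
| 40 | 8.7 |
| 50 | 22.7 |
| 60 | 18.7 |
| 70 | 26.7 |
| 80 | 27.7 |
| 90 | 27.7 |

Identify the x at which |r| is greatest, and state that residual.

x=20: ŷ = 2.7 + 0.3·20 = 8.7; r = 11.7 − 8.7 = 3
x=30: ŷ = 2.7 + 0.3·30 = 11.7; r = 9.7 − 11.7 = -2
x=40: ŷ = 2.7 + 0.3·40 = 14.7; r = 8.7 − 14.7 = -6
x=50: ŷ = 2.7 + 0.3·50 = 17.7; r = 22.7 − 17.7 = 5
x=60: ŷ = 2.7 + 0.3·60 = 20.7; r = 18.7 − 20.7 = -2
x=70: ŷ = 2.7 + 0.3·70 = 23.7; r = 26.7 − 23.7 = 3
x=80: ŷ = 2.7 + 0.3·80 = 26.7; r = 27.7 − 26.7 = 1
x=90: ŷ = 2.7 + 0.3·90 = 29.7; r = 27.7 − 29.7 = -2
Largest |r| is 6 at x = 40, residual -6.

x = 40, r = -6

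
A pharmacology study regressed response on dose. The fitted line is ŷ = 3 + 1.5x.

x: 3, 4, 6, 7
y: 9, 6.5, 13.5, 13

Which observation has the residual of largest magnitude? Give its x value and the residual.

x = 4, r = -2.5

x=3: ŷ = 3 + 1.5·3 = 7.5; r = 9 − 7.5 = 1.5
x=4: ŷ = 3 + 1.5·4 = 9; r = 6.5 − 9 = -2.5
x=6: ŷ = 3 + 1.5·6 = 12; r = 13.5 − 12 = 1.5
x=7: ŷ = 3 + 1.5·7 = 13.5; r = 13 − 13.5 = -0.5
Largest |r| is 2.5 at x = 4, residual -2.5.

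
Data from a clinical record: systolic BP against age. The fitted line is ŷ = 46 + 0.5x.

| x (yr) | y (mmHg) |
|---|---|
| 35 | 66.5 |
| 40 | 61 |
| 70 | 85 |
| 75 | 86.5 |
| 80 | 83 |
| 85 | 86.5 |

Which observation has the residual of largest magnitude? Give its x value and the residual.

x = 40, r = -5

x=35: ŷ = 46 + 0.5·35 = 63.5; r = 66.5 − 63.5 = 3
x=40: ŷ = 46 + 0.5·40 = 66; r = 61 − 66 = -5
x=70: ŷ = 46 + 0.5·70 = 81; r = 85 − 81 = 4
x=75: ŷ = 46 + 0.5·75 = 83.5; r = 86.5 − 83.5 = 3
x=80: ŷ = 46 + 0.5·80 = 86; r = 83 − 86 = -3
x=85: ŷ = 46 + 0.5·85 = 88.5; r = 86.5 − 88.5 = -2
Largest |r| is 5 at x = 40, residual -5.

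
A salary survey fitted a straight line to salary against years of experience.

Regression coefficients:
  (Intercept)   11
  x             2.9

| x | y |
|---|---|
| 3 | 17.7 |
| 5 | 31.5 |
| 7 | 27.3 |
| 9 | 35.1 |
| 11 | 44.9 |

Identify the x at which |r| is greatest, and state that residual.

x=3: ŷ = 11 + 2.9·3 = 19.7; r = 17.7 − 19.7 = -2
x=5: ŷ = 11 + 2.9·5 = 25.5; r = 31.5 − 25.5 = 6
x=7: ŷ = 11 + 2.9·7 = 31.3; r = 27.3 − 31.3 = -4
x=9: ŷ = 11 + 2.9·9 = 37.1; r = 35.1 − 37.1 = -2
x=11: ŷ = 11 + 2.9·11 = 42.9; r = 44.9 − 42.9 = 2
Largest |r| is 6 at x = 5, residual 6.

x = 5, r = 6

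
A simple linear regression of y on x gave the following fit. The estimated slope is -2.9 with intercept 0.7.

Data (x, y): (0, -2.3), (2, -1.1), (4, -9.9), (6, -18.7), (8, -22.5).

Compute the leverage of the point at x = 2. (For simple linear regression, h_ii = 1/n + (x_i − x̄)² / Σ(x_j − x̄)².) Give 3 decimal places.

x̄ = (0 + 2 + 4 + 6 + 8)/5 = 4
Σ(x − x̄)² = 16 + 4 + 0 + 4 + 16 = 40
h = 1/5 + (-2)²/40 = 0.2 + 0.1 = 0.300

h = 0.300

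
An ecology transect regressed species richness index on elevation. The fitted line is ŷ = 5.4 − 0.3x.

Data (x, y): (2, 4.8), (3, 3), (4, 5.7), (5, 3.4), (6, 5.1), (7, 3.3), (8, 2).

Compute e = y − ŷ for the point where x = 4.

ŷ = 5.4 − 0.3·4 = 4.2
e = 5.7 − 4.2 = 1.5

e = 1.5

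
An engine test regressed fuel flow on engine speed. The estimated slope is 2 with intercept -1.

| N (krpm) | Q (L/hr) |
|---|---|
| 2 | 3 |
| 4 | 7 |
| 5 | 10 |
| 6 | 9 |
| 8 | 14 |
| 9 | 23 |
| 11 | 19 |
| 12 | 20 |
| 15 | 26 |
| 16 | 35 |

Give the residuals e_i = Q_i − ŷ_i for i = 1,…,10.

N=2: ŷ = -1 + 2·2 = 3; e = 3 − 3 = 0
N=4: ŷ = -1 + 2·4 = 7; e = 7 − 7 = 0
N=5: ŷ = -1 + 2·5 = 9; e = 10 − 9 = 1
N=6: ŷ = -1 + 2·6 = 11; e = 9 − 11 = -2
N=8: ŷ = -1 + 2·8 = 15; e = 14 − 15 = -1
N=9: ŷ = -1 + 2·9 = 17; e = 23 − 17 = 6
N=11: ŷ = -1 + 2·11 = 21; e = 19 − 21 = -2
N=12: ŷ = -1 + 2·12 = 23; e = 20 − 23 = -3
N=15: ŷ = -1 + 2·15 = 29; e = 26 − 29 = -3
N=16: ŷ = -1 + 2·16 = 31; e = 35 − 31 = 4

0, 0, 1, -2, -1, 6, -2, -3, -3, 4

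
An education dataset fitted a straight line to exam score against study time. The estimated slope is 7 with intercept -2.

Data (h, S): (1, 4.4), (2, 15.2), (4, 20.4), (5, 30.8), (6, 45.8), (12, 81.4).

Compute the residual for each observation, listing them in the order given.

-0.6, 3.2, -5.6, -2.2, 5.8, -0.6

h=1: ŷ = -2 + 7·1 = 5; e = 4.4 − 5 = -0.6
h=2: ŷ = -2 + 7·2 = 12; e = 15.2 − 12 = 3.2
h=4: ŷ = -2 + 7·4 = 26; e = 20.4 − 26 = -5.6
h=5: ŷ = -2 + 7·5 = 33; e = 30.8 − 33 = -2.2
h=6: ŷ = -2 + 7·6 = 40; e = 45.8 − 40 = 5.8
h=12: ŷ = -2 + 7·12 = 82; e = 81.4 − 82 = -0.6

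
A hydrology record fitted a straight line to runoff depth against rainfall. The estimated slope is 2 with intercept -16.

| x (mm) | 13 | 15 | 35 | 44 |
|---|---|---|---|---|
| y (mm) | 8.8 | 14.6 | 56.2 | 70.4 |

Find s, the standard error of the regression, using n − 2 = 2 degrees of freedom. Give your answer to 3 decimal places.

x=13: ŷ = -16 + 2·13 = 10; e = 8.8 − 10 = -1.2
x=15: ŷ = -16 + 2·15 = 14; e = 14.6 − 14 = 0.6
x=35: ŷ = -16 + 2·35 = 54; e = 56.2 − 54 = 2.2
x=44: ŷ = -16 + 2·44 = 72; e = 70.4 − 72 = -1.6
SSE = 1.44 + 0.36 + 4.84 + 2.56 = 9.2
s = √(9.2/2) = √4.6 ≈ 2.145

s = 2.145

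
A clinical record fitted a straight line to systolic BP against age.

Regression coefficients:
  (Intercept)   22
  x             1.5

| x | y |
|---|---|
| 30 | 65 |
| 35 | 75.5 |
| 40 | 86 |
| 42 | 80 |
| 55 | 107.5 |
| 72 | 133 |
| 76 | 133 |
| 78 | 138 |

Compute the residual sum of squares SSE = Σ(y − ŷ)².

SSE = 74

x=30: ŷ = 22 + 1.5·30 = 67; e = 65 − 67 = -2
x=35: ŷ = 22 + 1.5·35 = 74.5; e = 75.5 − 74.5 = 1
x=40: ŷ = 22 + 1.5·40 = 82; e = 86 − 82 = 4
x=42: ŷ = 22 + 1.5·42 = 85; e = 80 − 85 = -5
x=55: ŷ = 22 + 1.5·55 = 104.5; e = 107.5 − 104.5 = 3
x=72: ŷ = 22 + 1.5·72 = 130; e = 133 − 130 = 3
x=76: ŷ = 22 + 1.5·76 = 136; e = 133 − 136 = -3
x=78: ŷ = 22 + 1.5·78 = 139; e = 138 − 139 = -1
SSE = 4 + 1 + 16 + 25 + 9 + 9 + 9 + 1 = 74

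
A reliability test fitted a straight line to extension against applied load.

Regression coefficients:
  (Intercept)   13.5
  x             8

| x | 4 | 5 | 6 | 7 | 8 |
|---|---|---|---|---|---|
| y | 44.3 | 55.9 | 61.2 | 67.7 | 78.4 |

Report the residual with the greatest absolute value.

x=4: ŷ = 13.5 + 8·4 = 45.5; e = 44.3 − 45.5 = -1.2
x=5: ŷ = 13.5 + 8·5 = 53.5; e = 55.9 − 53.5 = 2.4
x=6: ŷ = 13.5 + 8·6 = 61.5; e = 61.2 − 61.5 = -0.3
x=7: ŷ = 13.5 + 8·7 = 69.5; e = 67.7 − 69.5 = -1.8
x=8: ŷ = 13.5 + 8·8 = 77.5; e = 78.4 − 77.5 = 0.9
Largest |e| is 2.4 at x = 5, residual 2.4.

e = 2.4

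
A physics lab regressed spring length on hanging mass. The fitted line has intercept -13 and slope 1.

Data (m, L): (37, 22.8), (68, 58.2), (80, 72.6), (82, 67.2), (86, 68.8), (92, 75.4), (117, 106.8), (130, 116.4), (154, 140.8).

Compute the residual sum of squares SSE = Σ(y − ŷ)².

SSE = 85.12

m=37: ŷ = -13 + 37 = 24; r = 22.8 − 24 = -1.2
m=68: ŷ = -13 + 68 = 55; r = 58.2 − 55 = 3.2
m=80: ŷ = -13 + 80 = 67; r = 72.6 − 67 = 5.6
m=82: ŷ = -13 + 82 = 69; r = 67.2 − 69 = -1.8
m=86: ŷ = -13 + 86 = 73; r = 68.8 − 73 = -4.2
m=92: ŷ = -13 + 92 = 79; r = 75.4 − 79 = -3.6
m=117: ŷ = -13 + 117 = 104; r = 106.8 − 104 = 2.8
m=130: ŷ = -13 + 130 = 117; r = 116.4 − 117 = -0.6
m=154: ŷ = -13 + 154 = 141; r = 140.8 − 141 = -0.2
SSE = 1.44 + 10.24 + 31.36 + 3.24 + 17.64 + 12.96 + 7.84 + 0.36 + 0.04 = 85.12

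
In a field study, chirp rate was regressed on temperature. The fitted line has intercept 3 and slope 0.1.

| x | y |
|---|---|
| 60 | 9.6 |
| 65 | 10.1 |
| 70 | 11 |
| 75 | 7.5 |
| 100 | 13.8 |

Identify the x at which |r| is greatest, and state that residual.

x = 75, r = -3

x=60: ŷ = 3 + 0.1·60 = 9; r = 9.6 − 9 = 0.6
x=65: ŷ = 3 + 0.1·65 = 9.5; r = 10.1 − 9.5 = 0.6
x=70: ŷ = 3 + 0.1·70 = 10; r = 11 − 10 = 1
x=75: ŷ = 3 + 0.1·75 = 10.5; r = 7.5 − 10.5 = -3
x=100: ŷ = 3 + 0.1·100 = 13; r = 13.8 − 13 = 0.8
Largest |r| is 3 at x = 75, residual -3.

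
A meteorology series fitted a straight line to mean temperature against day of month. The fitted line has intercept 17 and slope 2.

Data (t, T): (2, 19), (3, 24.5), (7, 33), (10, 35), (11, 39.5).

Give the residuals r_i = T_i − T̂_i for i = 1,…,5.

-2, 1.5, 2, -2, 0.5

t=2: T̂ = 17 + 2·2 = 21; r = 19 − 21 = -2
t=3: T̂ = 17 + 2·3 = 23; r = 24.5 − 23 = 1.5
t=7: T̂ = 17 + 2·7 = 31; r = 33 − 31 = 2
t=10: T̂ = 17 + 2·10 = 37; r = 35 − 37 = -2
t=11: T̂ = 17 + 2·11 = 39; r = 39.5 − 39 = 0.5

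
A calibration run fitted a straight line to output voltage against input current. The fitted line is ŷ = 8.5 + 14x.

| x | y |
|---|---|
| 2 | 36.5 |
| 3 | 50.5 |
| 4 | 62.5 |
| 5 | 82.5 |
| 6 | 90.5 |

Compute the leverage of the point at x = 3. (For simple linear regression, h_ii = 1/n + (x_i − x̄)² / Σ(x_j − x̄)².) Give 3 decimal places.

h = 0.300

x̄ = (2 + 3 + 4 + 5 + 6)/5 = 4
Σ(x − x̄)² = 4 + 1 + 0 + 1 + 4 = 10
h = 1/5 + (-1)²/10 = 0.2 + 0.1 = 0.300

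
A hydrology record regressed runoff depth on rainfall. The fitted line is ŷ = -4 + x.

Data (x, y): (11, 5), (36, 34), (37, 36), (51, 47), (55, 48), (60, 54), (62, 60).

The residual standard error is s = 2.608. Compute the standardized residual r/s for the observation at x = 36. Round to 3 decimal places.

0.767

ŷ = -4 + 36 = 32
r = 34 − 32 = 2
r/s = 2 / 2.608 = 0.767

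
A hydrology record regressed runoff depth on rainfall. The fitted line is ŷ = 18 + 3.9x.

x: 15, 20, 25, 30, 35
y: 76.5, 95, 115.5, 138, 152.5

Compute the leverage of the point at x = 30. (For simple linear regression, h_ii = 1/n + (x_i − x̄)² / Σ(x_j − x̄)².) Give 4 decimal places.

x̄ = (15 + 20 + 25 + 30 + 35)/5 = 25
Σ(x − x̄)² = 100 + 25 + 0 + 25 + 100 = 250
h = 1/5 + (5)²/250 = 0.2 + 0.1 = 0.3000

h = 0.3000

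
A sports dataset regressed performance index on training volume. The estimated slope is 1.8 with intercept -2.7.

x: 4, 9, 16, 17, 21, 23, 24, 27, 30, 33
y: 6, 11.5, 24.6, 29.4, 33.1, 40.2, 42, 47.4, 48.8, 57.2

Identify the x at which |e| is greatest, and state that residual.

x=4: ŷ = -2.7 + 1.8·4 = 4.5; e = 6 − 4.5 = 1.5
x=9: ŷ = -2.7 + 1.8·9 = 13.5; e = 11.5 − 13.5 = -2
x=16: ŷ = -2.7 + 1.8·16 = 26.1; e = 24.6 − 26.1 = -1.5
x=17: ŷ = -2.7 + 1.8·17 = 27.9; e = 29.4 − 27.9 = 1.5
x=21: ŷ = -2.7 + 1.8·21 = 35.1; e = 33.1 − 35.1 = -2
x=23: ŷ = -2.7 + 1.8·23 = 38.7; e = 40.2 − 38.7 = 1.5
x=24: ŷ = -2.7 + 1.8·24 = 40.5; e = 42 − 40.5 = 1.5
x=27: ŷ = -2.7 + 1.8·27 = 45.9; e = 47.4 − 45.9 = 1.5
x=30: ŷ = -2.7 + 1.8·30 = 51.3; e = 48.8 − 51.3 = -2.5
x=33: ŷ = -2.7 + 1.8·33 = 56.7; e = 57.2 − 56.7 = 0.5
Largest |e| is 2.5 at x = 30, residual -2.5.

x = 30, e = -2.5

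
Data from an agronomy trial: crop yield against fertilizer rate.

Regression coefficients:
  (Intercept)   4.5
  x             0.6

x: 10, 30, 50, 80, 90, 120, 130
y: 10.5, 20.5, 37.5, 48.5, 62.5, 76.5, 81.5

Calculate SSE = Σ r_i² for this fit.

x=10: ŷ = 4.5 + 0.6·10 = 10.5; r = 10.5 − 10.5 = 0
x=30: ŷ = 4.5 + 0.6·30 = 22.5; r = 20.5 − 22.5 = -2
x=50: ŷ = 4.5 + 0.6·50 = 34.5; r = 37.5 − 34.5 = 3
x=80: ŷ = 4.5 + 0.6·80 = 52.5; r = 48.5 − 52.5 = -4
x=90: ŷ = 4.5 + 0.6·90 = 58.5; r = 62.5 − 58.5 = 4
x=120: ŷ = 4.5 + 0.6·120 = 76.5; r = 76.5 − 76.5 = 0
x=130: ŷ = 4.5 + 0.6·130 = 82.5; r = 81.5 − 82.5 = -1
SSE = 0 + 4 + 9 + 16 + 16 + 0 + 1 = 46

SSE = 46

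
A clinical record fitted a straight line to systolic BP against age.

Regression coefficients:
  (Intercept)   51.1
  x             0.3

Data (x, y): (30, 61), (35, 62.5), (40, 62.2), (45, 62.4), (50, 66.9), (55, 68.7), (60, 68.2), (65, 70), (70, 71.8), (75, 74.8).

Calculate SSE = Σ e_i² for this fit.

x=30: ŷ = 51.1 + 0.3·30 = 60.1; e = 61 − 60.1 = 0.9
x=35: ŷ = 51.1 + 0.3·35 = 61.6; e = 62.5 − 61.6 = 0.9
x=40: ŷ = 51.1 + 0.3·40 = 63.1; e = 62.2 − 63.1 = -0.9
x=45: ŷ = 51.1 + 0.3·45 = 64.6; e = 62.4 − 64.6 = -2.2
x=50: ŷ = 51.1 + 0.3·50 = 66.1; e = 66.9 − 66.1 = 0.8
x=55: ŷ = 51.1 + 0.3·55 = 67.6; e = 68.7 − 67.6 = 1.1
x=60: ŷ = 51.1 + 0.3·60 = 69.1; e = 68.2 − 69.1 = -0.9
x=65: ŷ = 51.1 + 0.3·65 = 70.6; e = 70 − 70.6 = -0.6
x=70: ŷ = 51.1 + 0.3·70 = 72.1; e = 71.8 − 72.1 = -0.3
x=75: ŷ = 51.1 + 0.3·75 = 73.6; e = 74.8 − 73.6 = 1.2
SSE = 0.81 + 0.81 + 0.81 + 4.84 + 0.64 + 1.21 + 0.81 + 0.36 + 0.09 + 1.44 = 11.82

SSE = 11.82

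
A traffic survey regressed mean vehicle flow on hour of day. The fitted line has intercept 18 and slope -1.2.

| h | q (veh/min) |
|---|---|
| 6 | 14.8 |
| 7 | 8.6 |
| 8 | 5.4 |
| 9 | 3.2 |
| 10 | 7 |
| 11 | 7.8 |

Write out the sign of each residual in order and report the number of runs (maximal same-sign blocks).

h=6: ŷ = 18 − 1.2·6 = 10.8; e = 14.8 − 10.8 = 4
h=7: ŷ = 18 − 1.2·7 = 9.6; e = 8.6 − 9.6 = -1
h=8: ŷ = 18 − 1.2·8 = 8.4; e = 5.4 − 8.4 = -3
h=9: ŷ = 18 − 1.2·9 = 7.2; e = 3.2 − 7.2 = -4
h=10: ŷ = 18 − 1.2·10 = 6; e = 7 − 6 = 1
h=11: ŷ = 18 − 1.2·11 = 4.8; e = 7.8 − 4.8 = 3
Signs: + − − − + +
Runs: +×1, −×3, +×2 → 3

3 runs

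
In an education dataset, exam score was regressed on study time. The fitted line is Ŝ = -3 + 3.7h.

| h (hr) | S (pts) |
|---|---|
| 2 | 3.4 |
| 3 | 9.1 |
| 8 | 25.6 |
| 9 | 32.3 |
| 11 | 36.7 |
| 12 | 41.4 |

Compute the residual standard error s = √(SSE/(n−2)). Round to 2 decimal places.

h=2: Ŝ = -3 + 3.7·2 = 4.4; r = 3.4 − 4.4 = -1
h=3: Ŝ = -3 + 3.7·3 = 8.1; r = 9.1 − 8.1 = 1
h=8: Ŝ = -3 + 3.7·8 = 26.6; r = 25.6 − 26.6 = -1
h=9: Ŝ = -3 + 3.7·9 = 30.3; r = 32.3 − 30.3 = 2
h=11: Ŝ = -3 + 3.7·11 = 37.7; r = 36.7 − 37.7 = -1
h=12: Ŝ = -3 + 3.7·12 = 41.4; r = 41.4 − 41.4 = 0
SSE = 1 + 1 + 1 + 4 + 1 + 0 = 8
s = √(8/4) = √2 ≈ 1.41

s = 1.41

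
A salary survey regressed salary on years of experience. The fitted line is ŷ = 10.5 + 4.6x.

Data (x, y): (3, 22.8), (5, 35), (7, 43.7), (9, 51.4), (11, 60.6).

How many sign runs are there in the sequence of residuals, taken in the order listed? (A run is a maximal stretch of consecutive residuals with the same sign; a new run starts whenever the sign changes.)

3 runs

x=3: ŷ = 10.5 + 4.6·3 = 24.3; e = 22.8 − 24.3 = -1.5
x=5: ŷ = 10.5 + 4.6·5 = 33.5; e = 35 − 33.5 = 1.5
x=7: ŷ = 10.5 + 4.6·7 = 42.7; e = 43.7 − 42.7 = 1
x=9: ŷ = 10.5 + 4.6·9 = 51.9; e = 51.4 − 51.9 = -0.5
x=11: ŷ = 10.5 + 4.6·11 = 61.1; e = 60.6 − 61.1 = -0.5
Signs: − + + − −
Runs: −×1, +×2, −×2 → 3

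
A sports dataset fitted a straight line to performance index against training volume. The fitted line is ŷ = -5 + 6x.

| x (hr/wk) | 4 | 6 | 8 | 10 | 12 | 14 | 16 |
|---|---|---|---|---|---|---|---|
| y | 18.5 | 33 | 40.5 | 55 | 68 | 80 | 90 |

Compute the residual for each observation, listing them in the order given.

-0.5, 2, -2.5, 0, 1, 1, -1

x=4: ŷ = -5 + 6·4 = 19; r = 18.5 − 19 = -0.5
x=6: ŷ = -5 + 6·6 = 31; r = 33 − 31 = 2
x=8: ŷ = -5 + 6·8 = 43; r = 40.5 − 43 = -2.5
x=10: ŷ = -5 + 6·10 = 55; r = 55 − 55 = 0
x=12: ŷ = -5 + 6·12 = 67; r = 68 − 67 = 1
x=14: ŷ = -5 + 6·14 = 79; r = 80 − 79 = 1
x=16: ŷ = -5 + 6·16 = 91; r = 90 − 91 = -1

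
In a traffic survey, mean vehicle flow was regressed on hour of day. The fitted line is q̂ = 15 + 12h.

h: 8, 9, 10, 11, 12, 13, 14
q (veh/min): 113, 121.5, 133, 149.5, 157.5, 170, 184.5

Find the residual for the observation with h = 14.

e = 1.5

q̂ = 15 + 12·14 = 183
e = 184.5 − 183 = 1.5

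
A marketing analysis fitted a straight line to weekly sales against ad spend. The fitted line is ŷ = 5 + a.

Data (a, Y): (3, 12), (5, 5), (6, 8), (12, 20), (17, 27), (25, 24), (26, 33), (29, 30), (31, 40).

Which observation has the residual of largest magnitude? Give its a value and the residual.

a = 25, e = -6

a=3: ŷ = 5 + 3 = 8; e = 12 − 8 = 4
a=5: ŷ = 5 + 5 = 10; e = 5 − 10 = -5
a=6: ŷ = 5 + 6 = 11; e = 8 − 11 = -3
a=12: ŷ = 5 + 12 = 17; e = 20 − 17 = 3
a=17: ŷ = 5 + 17 = 22; e = 27 − 22 = 5
a=25: ŷ = 5 + 25 = 30; e = 24 − 30 = -6
a=26: ŷ = 5 + 26 = 31; e = 33 − 31 = 2
a=29: ŷ = 5 + 29 = 34; e = 30 − 34 = -4
a=31: ŷ = 5 + 31 = 36; e = 40 − 36 = 4
Largest |e| is 6 at a = 25, residual -6.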